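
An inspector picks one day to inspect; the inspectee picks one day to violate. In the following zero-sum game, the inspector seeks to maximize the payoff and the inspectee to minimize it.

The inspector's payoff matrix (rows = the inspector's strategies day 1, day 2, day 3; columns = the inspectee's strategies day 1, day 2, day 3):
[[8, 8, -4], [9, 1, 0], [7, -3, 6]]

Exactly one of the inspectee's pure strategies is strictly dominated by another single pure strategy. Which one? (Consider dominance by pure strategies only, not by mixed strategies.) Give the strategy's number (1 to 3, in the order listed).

The inspectee prefers columns that give the inspector less. Compare day 1 with day 3: -4 < 8, 0 < 9, 6 < 7.
So day 3 strictly dominates day 1 for the inspectee; day 1 is strictly dominated.

1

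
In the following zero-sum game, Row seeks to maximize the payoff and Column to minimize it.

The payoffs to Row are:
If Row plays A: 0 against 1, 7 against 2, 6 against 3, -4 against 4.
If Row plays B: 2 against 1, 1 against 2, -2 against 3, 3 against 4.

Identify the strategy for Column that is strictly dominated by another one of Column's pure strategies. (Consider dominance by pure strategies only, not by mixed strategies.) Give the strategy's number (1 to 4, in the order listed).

Column prefers columns that give Row less. Compare 2 with 3: 6 < 7, -2 < 1.
So 3 strictly dominates 2 for Column; 2 is strictly dominated.

2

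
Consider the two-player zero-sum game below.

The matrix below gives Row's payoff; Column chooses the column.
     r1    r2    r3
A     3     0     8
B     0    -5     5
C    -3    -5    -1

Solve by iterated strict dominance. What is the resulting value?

0

Row B is strictly dominated by row A (3>0, 0>-5, 8>5); eliminate B.
Row C is strictly dominated by row A (3>-3, 0>-5, 8>-1); eliminate C.
Column r3 is strictly dominated by r1 for Column (3<8); eliminate r3.
Column r1 is strictly dominated by r2 for Column (0<3); eliminate r1.
Only (A, r2) remains, with payoff 0.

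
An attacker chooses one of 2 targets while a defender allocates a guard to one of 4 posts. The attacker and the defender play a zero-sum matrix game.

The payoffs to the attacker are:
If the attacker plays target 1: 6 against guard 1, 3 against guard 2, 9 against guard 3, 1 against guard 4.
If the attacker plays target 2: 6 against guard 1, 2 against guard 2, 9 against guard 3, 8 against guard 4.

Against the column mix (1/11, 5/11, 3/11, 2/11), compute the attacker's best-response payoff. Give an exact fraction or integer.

59/11

target 1: (6)·(1/11) + (3)·(5/11) + (9)·(3/11) + (1)·(2/11) = 50/11.
target 2: (6)·(1/11) + (2)·(5/11) + (9)·(3/11) + (8)·(2/11) = 59/11.
The best pure response is target 2 with expected payoff 59/11.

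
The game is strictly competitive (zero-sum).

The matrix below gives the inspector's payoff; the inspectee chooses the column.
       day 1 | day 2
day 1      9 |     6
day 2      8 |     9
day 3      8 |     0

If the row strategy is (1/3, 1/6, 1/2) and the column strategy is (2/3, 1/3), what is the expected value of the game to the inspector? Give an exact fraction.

Against (2/3, 1/3), each row's expected payoff is day 1: 8; day 2: 25/3; day 3: 16/3.
Taking the (1/3, 1/6, 1/2)-weighted average: (1/3)·(8) + (1/6)·(25/3) + (1/2)·(16/3) = 121/18.

121/18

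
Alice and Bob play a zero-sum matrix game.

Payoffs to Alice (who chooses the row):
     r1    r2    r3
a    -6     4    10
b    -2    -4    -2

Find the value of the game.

Column r3 is strictly dominated by r2 for Bob (it gives Alice more in every row).
The remaining 2×2 game on (a, b) × (r1, r2) has no saddle point. Let Alice play a with probability p; indifference gives −6p − 2(1−p) = 4p − 4(1−p), so p = 1/6.
Similarly Bob's optimal q on r1 is 2/3, and the value is -6·(2/3) + (4)·(1/3) = -8/3.

-8/3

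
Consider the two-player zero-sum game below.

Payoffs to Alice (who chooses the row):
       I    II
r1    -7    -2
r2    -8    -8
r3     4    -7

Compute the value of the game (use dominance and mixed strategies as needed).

Row r2 is strictly dominated by row r1, so Alice never plays it.
The remaining 2×2 game on (r1, r3) × (I, II) has no saddle point. Let Alice play r1 with probability p; indifference gives −7p + 4(1−p) = −2p − 7(1−p), so p = 11/16.
Similarly Bob's optimal q on I is 5/16, and the value is -7·(5/16) + (-2)·(11/16) = -57/16.

-57/16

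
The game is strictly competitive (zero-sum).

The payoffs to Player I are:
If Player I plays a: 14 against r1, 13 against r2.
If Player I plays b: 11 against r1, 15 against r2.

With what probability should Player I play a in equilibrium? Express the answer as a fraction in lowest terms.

Row minima are 13 and 11, so Player I's maximin is 13; column maxima are 14 and 15, so Player II's minimax is 14. These differ, so the equilibrium is in mixed strategies.
Let Player I play a with probability p. Player II is indifferent when 14p + 11(1−p) = 13p + 15(1−p), giving p = 4/5.

4/5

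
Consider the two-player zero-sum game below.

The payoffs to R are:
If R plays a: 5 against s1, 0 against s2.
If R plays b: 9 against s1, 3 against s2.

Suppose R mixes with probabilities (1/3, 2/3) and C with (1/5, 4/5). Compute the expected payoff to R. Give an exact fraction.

47/15

Against (1/5, 4/5), each row's expected payoff is a: 1; b: 21/5.
Taking the (1/3, 2/3)-weighted average: (1/3)·(1) + (2/3)·(21/5) = 47/15.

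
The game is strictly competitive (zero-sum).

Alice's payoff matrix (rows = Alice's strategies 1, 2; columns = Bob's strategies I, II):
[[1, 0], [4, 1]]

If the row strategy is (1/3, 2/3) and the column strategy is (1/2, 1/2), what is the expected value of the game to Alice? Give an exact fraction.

11/6

Against (1/2, 1/2), each row's expected payoff is 1: 1/2; 2: 5/2.
Taking the (1/3, 2/3)-weighted average: (1/3)·(1/2) + (2/3)·(5/2) = 11/6.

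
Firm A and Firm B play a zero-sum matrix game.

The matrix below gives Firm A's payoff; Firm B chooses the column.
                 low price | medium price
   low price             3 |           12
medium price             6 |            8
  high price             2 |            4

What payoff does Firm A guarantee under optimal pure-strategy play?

Row minima: 3, 6, 2 → Firm A's maximin is 6.
Column maxima: 6, 12 → Firm B's minimax is 6.
They coincide at (medium price, low price), so the value is 6.

6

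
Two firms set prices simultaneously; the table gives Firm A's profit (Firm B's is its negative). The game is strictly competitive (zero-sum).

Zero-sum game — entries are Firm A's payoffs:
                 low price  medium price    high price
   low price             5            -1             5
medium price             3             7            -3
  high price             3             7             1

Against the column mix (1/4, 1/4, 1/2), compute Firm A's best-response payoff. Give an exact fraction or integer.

7/2

low price: (5)·(1/4) + (-1)·(1/4) + (5)·(1/2) = 7/2.
medium price: (3)·(1/4) + (7)·(1/4) + (-3)·(1/2) = 1.
high price: (3)·(1/4) + (7)·(1/4) + (1)·(1/2) = 3.
The best pure response is low price with expected payoff 7/2.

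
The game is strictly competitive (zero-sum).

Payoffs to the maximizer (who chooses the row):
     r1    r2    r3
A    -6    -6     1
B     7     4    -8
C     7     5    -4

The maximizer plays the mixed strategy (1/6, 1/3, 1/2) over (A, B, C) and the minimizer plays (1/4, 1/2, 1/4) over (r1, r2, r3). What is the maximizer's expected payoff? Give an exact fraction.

3/2

Against (1/4, 1/2, 1/4), each row's expected payoff is A: -17/4; B: 7/4; C: 13/4.
Taking the (1/6, 1/3, 1/2)-weighted average: (1/6)·(-17/4) + (1/3)·(7/4) + (1/2)·(13/4) = 3/2.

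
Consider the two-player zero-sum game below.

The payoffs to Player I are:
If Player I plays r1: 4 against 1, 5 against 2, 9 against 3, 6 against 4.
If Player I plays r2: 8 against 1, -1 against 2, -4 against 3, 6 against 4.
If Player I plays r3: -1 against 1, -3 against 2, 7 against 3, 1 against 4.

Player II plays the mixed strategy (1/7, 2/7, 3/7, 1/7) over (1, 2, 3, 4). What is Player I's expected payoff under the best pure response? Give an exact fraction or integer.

47/7

r1: (4)·(1/7) + (5)·(2/7) + (9)·(3/7) + (6)·(1/7) = 47/7.
r2: (8)·(1/7) + (-1)·(2/7) + (-4)·(3/7) + (6)·(1/7) = 0.
r3: (-1)·(1/7) + (-3)·(2/7) + (7)·(3/7) + (1)·(1/7) = 15/7.
The best pure response is r1 with expected payoff 47/7.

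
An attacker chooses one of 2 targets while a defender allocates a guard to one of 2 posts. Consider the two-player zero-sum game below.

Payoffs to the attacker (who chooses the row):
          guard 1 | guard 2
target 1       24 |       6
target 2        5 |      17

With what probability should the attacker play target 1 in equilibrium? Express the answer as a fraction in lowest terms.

Row minima are 6 and 5, so the attacker's maximin is 6; column maxima are 24 and 17, so the defender's minimax is 17. These differ, so the equilibrium is in mixed strategies.
Let the attacker play target 1 with probability p. The defender is indifferent when 24p + 5(1−p) = 6p + 17(1−p), giving p = 2/5.

2/5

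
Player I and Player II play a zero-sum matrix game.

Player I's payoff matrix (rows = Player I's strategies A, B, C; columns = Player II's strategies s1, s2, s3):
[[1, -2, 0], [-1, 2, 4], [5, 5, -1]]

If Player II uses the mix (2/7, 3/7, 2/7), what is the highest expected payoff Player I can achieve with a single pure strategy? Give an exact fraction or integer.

23/7

A: (1)·(2/7) + (-2)·(3/7) + (0)·(2/7) = -4/7.
B: (-1)·(2/7) + (2)·(3/7) + (4)·(2/7) = 12/7.
C: (5)·(2/7) + (5)·(3/7) + (-1)·(2/7) = 23/7.
The best pure response is C with expected payoff 23/7.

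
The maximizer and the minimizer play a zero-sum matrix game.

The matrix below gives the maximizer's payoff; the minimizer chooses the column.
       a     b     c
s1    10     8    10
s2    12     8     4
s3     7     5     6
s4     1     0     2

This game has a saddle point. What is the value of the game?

8

Row minima: 8, 4, 5, 0 → the maximizer's maximin is 8.
Column maxima: 12, 8, 10 → the minimizer's minimax is 8.
They coincide at (s1, b), so the value is 8.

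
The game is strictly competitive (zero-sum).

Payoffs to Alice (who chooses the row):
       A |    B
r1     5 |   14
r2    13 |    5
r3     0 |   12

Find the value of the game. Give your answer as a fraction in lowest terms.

157/17

Row r3 is strictly dominated by row r1, so Alice never plays it.
The remaining 2×2 game on (r1, r2) × (A, B) has no saddle point. Let Alice play r1 with probability p; indifference gives 5p + 13(1−p) = 14p + 5(1−p), so p = 8/17.
Similarly Bob's optimal q on A is 9/17, and the value is 5·(9/17) + (14)·(8/17) = 157/17.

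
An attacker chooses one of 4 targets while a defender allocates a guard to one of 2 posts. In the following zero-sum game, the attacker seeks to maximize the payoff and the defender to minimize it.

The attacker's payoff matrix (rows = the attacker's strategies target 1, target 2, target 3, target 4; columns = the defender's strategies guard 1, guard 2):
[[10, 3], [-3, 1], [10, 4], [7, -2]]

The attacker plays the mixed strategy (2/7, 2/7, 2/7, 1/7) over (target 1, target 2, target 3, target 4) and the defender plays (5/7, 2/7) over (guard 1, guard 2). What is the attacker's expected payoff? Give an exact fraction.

233/49

Against (5/7, 2/7), each row's expected payoff is target 1: 8; target 2: -13/7; target 3: 58/7; target 4: 31/7.
Taking the (2/7, 2/7, 2/7, 1/7)-weighted average: (2/7)·(8) + (2/7)·(-13/7) + (2/7)·(58/7) + (1/7)·(31/7) = 233/49.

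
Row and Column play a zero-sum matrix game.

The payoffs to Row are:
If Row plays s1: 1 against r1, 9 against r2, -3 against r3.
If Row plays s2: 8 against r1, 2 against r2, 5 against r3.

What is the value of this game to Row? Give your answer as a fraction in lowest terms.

Column r1 is strictly dominated by r3 for Column (it gives Row more in every row).
The remaining 2×2 game on (s1, s2) × (r2, r3) has no saddle point. Let Row play s1 with probability p; indifference gives 9p + 2(1−p) = −3p + 5(1−p), so p = 1/5.
Similarly Column's optimal q on r2 is 8/15, and the value is 9·(8/15) + (-3)·(7/15) = 17/5.

17/5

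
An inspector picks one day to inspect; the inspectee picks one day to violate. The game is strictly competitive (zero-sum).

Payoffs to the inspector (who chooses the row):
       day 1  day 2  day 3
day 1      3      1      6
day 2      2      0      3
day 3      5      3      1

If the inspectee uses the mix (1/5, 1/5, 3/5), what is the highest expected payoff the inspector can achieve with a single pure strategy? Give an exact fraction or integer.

day 1: (3)·(1/5) + (1)·(1/5) + (6)·(3/5) = 22/5.
day 2: (2)·(1/5) + (0)·(1/5) + (3)·(3/5) = 11/5.
day 3: (5)·(1/5) + (3)·(1/5) + (1)·(3/5) = 11/5.
The best pure response is day 1 with expected payoff 22/5.

22/5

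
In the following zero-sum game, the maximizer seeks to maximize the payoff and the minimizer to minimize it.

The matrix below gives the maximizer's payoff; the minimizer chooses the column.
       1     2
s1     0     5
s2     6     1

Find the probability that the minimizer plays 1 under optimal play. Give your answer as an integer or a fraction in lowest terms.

2/5

Row minima are 0 and 1, so the maximizer's maximin is 1; column maxima are 6 and 5, so the minimizer's minimax is 5. These differ, so the equilibrium is in mixed strategies.
Let the minimizer play 1 with probability q. The maximizer is indifferent when 5(1−q) = 6q + (1−q), giving q = 2/5.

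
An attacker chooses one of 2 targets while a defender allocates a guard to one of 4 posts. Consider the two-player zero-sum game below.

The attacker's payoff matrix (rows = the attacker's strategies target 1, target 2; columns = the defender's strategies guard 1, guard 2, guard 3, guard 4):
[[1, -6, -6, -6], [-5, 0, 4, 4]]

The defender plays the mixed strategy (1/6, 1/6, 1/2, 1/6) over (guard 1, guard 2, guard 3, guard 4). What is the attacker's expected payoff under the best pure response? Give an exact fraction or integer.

target 1: (1)·(1/6) + (-6)·(1/6) + (-6)·(1/2) + (-6)·(1/6) = -29/6.
target 2: (-5)·(1/6) + (0)·(1/6) + (4)·(1/2) + (4)·(1/6) = 11/6.
The best pure response is target 2 with expected payoff 11/6.

11/6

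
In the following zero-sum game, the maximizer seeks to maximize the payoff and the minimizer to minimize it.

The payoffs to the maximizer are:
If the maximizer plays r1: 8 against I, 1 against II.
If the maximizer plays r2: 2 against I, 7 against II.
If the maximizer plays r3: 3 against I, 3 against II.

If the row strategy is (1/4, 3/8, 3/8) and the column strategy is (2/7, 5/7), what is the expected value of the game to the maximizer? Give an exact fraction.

Against (2/7, 5/7), each row's expected payoff is r1: 3; r2: 39/7; r3: 3.
Taking the (1/4, 3/8, 3/8)-weighted average: (1/4)·(3) + (3/8)·(39/7) + (3/8)·(3) = 111/28.

111/28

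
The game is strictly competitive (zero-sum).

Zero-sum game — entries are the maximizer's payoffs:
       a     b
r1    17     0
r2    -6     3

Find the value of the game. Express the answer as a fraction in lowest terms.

51/26

Row minima are 0 and -6, so the maximizer's maximin is 0; column maxima are 17 and 3, so the minimizer's minimax is 3. These differ, so the equilibrium is in mixed strategies.
Let the maximizer play r1 with probability p. The minimizer is indifferent when 17p − 6(1−p) = 3(1−p), giving p = 9/26.
Let the minimizer play a with probability q. The maximizer is indifferent when 17q = −6q + 3(1−q), giving q = 3/26.
The value is 17·(3/26) + (0)·(23/26) = 51/26.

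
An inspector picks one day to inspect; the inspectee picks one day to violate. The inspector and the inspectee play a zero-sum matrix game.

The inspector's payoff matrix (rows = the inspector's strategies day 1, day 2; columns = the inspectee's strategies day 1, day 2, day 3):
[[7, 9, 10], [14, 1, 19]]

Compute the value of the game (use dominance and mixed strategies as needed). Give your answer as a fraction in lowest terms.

Column day 3 is strictly dominated by day 1 for the inspectee (it gives the inspector more in every row).
The remaining 2×2 game on (day 1, day 2) × (day 1, day 2) has no saddle point. Let the inspector play day 1 with probability p; indifference gives 7p + 14(1−p) = 9p + (1−p), so p = 13/15.
Similarly the inspectee's optimal q on day 1 is 8/15, and the value is 7·(8/15) + (9)·(7/15) = 119/15.

119/15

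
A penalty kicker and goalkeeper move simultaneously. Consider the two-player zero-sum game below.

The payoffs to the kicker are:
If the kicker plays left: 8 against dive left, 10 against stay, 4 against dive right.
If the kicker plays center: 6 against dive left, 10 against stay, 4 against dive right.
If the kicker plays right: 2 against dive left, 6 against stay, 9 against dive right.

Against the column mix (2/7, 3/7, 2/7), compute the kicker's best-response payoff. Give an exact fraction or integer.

54/7

left: (8)·(2/7) + (10)·(3/7) + (4)·(2/7) = 54/7.
center: (6)·(2/7) + (10)·(3/7) + (4)·(2/7) = 50/7.
right: (2)·(2/7) + (6)·(3/7) + (9)·(2/7) = 40/7.
The best pure response is left with expected payoff 54/7.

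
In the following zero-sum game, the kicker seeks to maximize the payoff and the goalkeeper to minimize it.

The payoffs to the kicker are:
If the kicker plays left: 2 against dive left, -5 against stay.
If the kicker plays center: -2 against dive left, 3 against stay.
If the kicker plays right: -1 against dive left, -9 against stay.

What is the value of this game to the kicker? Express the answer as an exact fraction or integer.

-1/3

Row right is strictly dominated by row left, so the kicker never plays it.
The remaining 2×2 game on (left, center) × (dive left, stay) has no saddle point. Let the kicker play left with probability p; indifference gives 2p − 2(1−p) = −5p + 3(1−p), so p = 5/12.
Similarly the goalkeeper's optimal q on dive left is 2/3, and the value is 2·(2/3) + (-5)·(1/3) = -1/3.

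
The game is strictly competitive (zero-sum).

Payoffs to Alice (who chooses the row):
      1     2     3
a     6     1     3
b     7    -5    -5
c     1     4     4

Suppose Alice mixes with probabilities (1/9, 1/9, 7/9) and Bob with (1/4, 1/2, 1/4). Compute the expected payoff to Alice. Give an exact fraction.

Against (1/4, 1/2, 1/4), each row's expected payoff is a: 11/4; b: -2; c: 13/4.
Taking the (1/9, 1/9, 7/9)-weighted average: (1/9)·(11/4) + (1/9)·(-2) + (7/9)·(13/4) = 47/18.

47/18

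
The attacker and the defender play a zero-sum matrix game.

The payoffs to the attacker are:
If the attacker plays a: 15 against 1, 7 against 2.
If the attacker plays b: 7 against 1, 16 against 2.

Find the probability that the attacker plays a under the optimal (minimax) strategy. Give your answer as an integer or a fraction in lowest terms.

9/17

Row minima are 7 and 7, so the attacker's maximin is 7; column maxima are 15 and 16, so the defender's minimax is 15. These differ, so the equilibrium is in mixed strategies.
Let the attacker play a with probability p. The defender is indifferent when 15p + 7(1−p) = 7p + 16(1−p), giving p = 9/17.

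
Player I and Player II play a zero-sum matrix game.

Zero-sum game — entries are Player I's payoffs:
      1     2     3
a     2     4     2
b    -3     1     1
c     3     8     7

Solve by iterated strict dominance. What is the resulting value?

3

Row a is strictly dominated by row c (3>2, 8>4, 7>2); eliminate a.
Column 3 is strictly dominated by 1 for Player II (-3<1, 3<7); eliminate 3.
Column 2 is strictly dominated by 1 for Player II (-3<1, 3<8); eliminate 2.
Row b is strictly dominated by row c (3>-3); eliminate b.
Only (c, 1) remains, with payoff 3.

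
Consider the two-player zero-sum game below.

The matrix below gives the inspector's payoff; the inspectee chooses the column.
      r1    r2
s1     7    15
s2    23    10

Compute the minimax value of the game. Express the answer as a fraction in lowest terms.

275/21

Row minima are 7 and 10, so the inspector's maximin is 10; column maxima are 23 and 15, so the inspectee's minimax is 15. These differ, so the equilibrium is in mixed strategies.
Let the inspector play s1 with probability p. The inspectee is indifferent when 7p + 23(1−p) = 15p + 10(1−p), giving p = 13/21.
Let the inspectee play r1 with probability q. The inspector is indifferent when 7q + 15(1−q) = 23q + 10(1−q), giving q = 5/21.
The value is 7·(5/21) + (15)·(16/21) = 275/21.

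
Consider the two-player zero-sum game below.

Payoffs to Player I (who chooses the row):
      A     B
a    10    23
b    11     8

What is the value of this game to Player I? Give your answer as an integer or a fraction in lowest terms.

Row minima are 10 and 8, so Player I's maximin is 10; column maxima are 11 and 23, so Player II's minimax is 11. These differ, so the equilibrium is in mixed strategies.
Let Player I play a with probability p. Player II is indifferent when 10p + 11(1−p) = 23p + 8(1−p), giving p = 3/16.
Let Player II play A with probability q. Player I is indifferent when 10q + 23(1−q) = 11q + 8(1−q), giving q = 15/16.
The value is 10·(15/16) + (23)·(1/16) = 173/16.

173/16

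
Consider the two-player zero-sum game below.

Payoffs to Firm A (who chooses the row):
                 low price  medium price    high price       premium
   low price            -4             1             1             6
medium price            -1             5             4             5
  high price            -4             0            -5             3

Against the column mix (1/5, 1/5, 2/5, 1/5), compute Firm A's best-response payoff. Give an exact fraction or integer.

17/5

low price: (-4)·(1/5) + (1)·(1/5) + (1)·(2/5) + (6)·(1/5) = 1.
medium price: (-1)·(1/5) + (5)·(1/5) + (4)·(2/5) + (5)·(1/5) = 17/5.
high price: (-4)·(1/5) + (0)·(1/5) + (-5)·(2/5) + (3)·(1/5) = -11/5.
The best pure response is medium price with expected payoff 17/5.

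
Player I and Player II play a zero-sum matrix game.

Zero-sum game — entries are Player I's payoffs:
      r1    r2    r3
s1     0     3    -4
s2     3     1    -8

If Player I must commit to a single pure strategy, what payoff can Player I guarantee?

-4

The worst-case payoff for each row is s1: -4, s2: -8.
The best of these is -4.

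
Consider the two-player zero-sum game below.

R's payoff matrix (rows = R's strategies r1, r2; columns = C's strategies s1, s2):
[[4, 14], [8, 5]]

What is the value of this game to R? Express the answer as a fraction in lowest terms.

Row minima are 4 and 5, so R's maximin is 5; column maxima are 8 and 14, so C's minimax is 8. These differ, so the equilibrium is in mixed strategies.
Let R play r1 with probability p. C is indifferent when 4p + 8(1−p) = 14p + 5(1−p), giving p = 3/13.
Let C play s1 with probability q. R is indifferent when 4q + 14(1−q) = 8q + 5(1−q), giving q = 9/13.
The value is 4·(9/13) + (14)·(4/13) = 92/13.

92/13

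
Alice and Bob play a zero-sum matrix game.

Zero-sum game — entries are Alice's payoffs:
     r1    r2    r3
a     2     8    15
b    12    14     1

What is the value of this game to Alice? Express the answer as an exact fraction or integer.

Column r2 is strictly dominated by r1 for Bob (it gives Alice more in every row).
The remaining 2×2 game on (a, b) × (r1, r3) has no saddle point. Let Alice play a with probability p; indifference gives 2p + 12(1−p) = 15p + (1−p), so p = 11/24.
Similarly Bob's optimal q on r1 is 7/12, and the value is 2·(7/12) + (15)·(5/12) = 89/12.

89/12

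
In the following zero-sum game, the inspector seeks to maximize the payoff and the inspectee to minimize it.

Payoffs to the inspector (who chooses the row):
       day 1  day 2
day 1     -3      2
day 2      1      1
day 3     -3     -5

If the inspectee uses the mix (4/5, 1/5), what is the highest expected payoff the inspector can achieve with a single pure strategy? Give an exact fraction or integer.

day 1: (-3)·(4/5) + (2)·(1/5) = -2.
day 2: (1)·(4/5) + (1)·(1/5) = 1.
day 3: (-3)·(4/5) + (-5)·(1/5) = -17/5.
The best pure response is day 2 with expected payoff 1.

1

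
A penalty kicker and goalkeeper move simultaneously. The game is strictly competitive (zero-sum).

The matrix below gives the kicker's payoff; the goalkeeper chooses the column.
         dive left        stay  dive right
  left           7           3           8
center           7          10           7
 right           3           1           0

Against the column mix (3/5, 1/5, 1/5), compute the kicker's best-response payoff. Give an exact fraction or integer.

left: (7)·(3/5) + (3)·(1/5) + (8)·(1/5) = 32/5.
center: (7)·(3/5) + (10)·(1/5) + (7)·(1/5) = 38/5.
right: (3)·(3/5) + (1)·(1/5) + (0)·(1/5) = 2.
The best pure response is center with expected payoff 38/5.

38/5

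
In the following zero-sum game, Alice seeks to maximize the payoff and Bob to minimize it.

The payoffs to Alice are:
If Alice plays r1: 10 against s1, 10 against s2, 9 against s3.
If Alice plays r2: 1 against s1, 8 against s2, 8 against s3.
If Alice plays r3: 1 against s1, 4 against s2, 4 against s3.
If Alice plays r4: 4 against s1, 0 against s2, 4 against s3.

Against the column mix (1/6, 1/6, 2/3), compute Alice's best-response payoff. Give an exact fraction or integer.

r1: (10)·(1/6) + (10)·(1/6) + (9)·(2/3) = 28/3.
r2: (1)·(1/6) + (8)·(1/6) + (8)·(2/3) = 41/6.
r3: (1)·(1/6) + (4)·(1/6) + (4)·(2/3) = 7/2.
r4: (4)·(1/6) + (0)·(1/6) + (4)·(2/3) = 10/3.
The best pure response is r1 with expected payoff 28/3.

28/3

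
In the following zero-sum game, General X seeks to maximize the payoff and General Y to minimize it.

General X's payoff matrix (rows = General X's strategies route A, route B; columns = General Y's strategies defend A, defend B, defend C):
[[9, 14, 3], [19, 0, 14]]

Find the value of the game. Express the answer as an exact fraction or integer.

196/25

Column defend A is strictly dominated by defend C for General Y (it gives General X more in every row).
The remaining 2×2 game on (route A, route B) × (defend B, defend C) has no saddle point. Let General X play route A with probability p; indifference gives 14p = 3p + 14(1−p), so p = 14/25.
Similarly General Y's optimal q on defend B is 11/25, and the value is 14·(11/25) + (3)·(14/25) = 196/25.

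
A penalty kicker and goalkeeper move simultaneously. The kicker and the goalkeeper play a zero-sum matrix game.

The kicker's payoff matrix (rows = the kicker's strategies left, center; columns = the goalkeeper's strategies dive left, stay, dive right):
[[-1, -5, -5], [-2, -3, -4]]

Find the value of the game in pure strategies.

Row minima: -5, -4 → the kicker's maximin is -4.
Column maxima: -1, -3, -4 → the goalkeeper's minimax is -4.
They coincide at (center, dive right), so the value is -4.

-4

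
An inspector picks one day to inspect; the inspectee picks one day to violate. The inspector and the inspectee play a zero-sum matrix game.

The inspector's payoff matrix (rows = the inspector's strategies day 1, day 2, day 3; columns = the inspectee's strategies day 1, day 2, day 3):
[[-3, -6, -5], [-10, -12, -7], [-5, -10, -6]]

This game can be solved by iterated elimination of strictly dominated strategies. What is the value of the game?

Column day 3 is strictly dominated by day 2 for the inspectee (-6<-5, -12<-7, -10<-6); eliminate day 3.
Column day 1 is strictly dominated by day 2 for the inspectee (-6<-3, -12<-10, -10<-5); eliminate day 1.
Row day 2 is strictly dominated by row day 1 (-6>-12); eliminate day 2.
Row day 3 is strictly dominated by row day 1 (-6>-10); eliminate day 3.
Only (day 1, day 2) remains, with payoff -6.

-6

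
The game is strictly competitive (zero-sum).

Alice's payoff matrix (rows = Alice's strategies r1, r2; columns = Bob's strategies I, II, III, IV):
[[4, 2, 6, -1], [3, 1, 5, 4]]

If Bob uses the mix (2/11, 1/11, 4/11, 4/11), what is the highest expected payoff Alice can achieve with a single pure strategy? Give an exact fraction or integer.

r1: (4)·(2/11) + (2)·(1/11) + (6)·(4/11) + (-1)·(4/11) = 30/11.
r2: (3)·(2/11) + (1)·(1/11) + (5)·(4/11) + (4)·(4/11) = 43/11.
The best pure response is r2 with expected payoff 43/11.

43/11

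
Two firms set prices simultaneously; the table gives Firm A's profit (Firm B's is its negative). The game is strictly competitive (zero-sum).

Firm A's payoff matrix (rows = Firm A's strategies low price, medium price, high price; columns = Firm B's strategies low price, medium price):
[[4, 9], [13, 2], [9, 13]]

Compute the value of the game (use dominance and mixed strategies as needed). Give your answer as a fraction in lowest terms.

151/15

Row low price is strictly dominated by row high price, so Firm A never plays it.
The remaining 2×2 game on (medium price, high price) × (low price, medium price) has no saddle point. Let Firm A play medium price with probability p; indifference gives 13p + 9(1−p) = 2p + 13(1−p), so p = 4/15.
Similarly Firm B's optimal q on low price is 11/15, and the value is 13·(11/15) + (2)·(4/15) = 151/15.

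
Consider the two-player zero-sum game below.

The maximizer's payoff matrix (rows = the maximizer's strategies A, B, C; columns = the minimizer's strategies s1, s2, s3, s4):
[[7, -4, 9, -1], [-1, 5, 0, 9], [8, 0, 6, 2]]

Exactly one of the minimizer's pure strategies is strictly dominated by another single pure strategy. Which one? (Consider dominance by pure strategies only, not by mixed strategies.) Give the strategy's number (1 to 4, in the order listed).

The minimizer prefers columns that give the maximizer less. Compare s4 with s2: -4 < -1, 5 < 9, 0 < 2.
So s2 strictly dominates s4 for the minimizer; s4 is strictly dominated.

4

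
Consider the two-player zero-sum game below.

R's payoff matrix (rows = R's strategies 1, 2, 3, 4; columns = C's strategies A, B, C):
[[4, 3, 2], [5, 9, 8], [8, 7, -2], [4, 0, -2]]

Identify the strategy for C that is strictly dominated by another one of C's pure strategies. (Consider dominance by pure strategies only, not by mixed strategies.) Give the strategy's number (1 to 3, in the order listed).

C prefers columns that give R less. Compare B with C: 2 < 3, 8 < 9, -2 < 7, -2 < 0.
So C strictly dominates B for C; B is strictly dominated.

2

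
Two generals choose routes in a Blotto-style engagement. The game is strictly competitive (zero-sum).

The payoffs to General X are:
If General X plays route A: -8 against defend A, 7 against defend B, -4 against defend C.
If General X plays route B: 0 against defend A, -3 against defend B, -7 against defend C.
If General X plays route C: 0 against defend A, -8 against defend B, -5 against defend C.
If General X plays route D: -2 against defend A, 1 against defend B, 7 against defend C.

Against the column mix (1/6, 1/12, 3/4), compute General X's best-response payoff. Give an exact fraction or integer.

5

route A: (-8)·(1/6) + (7)·(1/12) + (-4)·(3/4) = -15/4.
route B: (0)·(1/6) + (-3)·(1/12) + (-7)·(3/4) = -11/2.
route C: (0)·(1/6) + (-8)·(1/12) + (-5)·(3/4) = -53/12.
route D: (-2)·(1/6) + (1)·(1/12) + (7)·(3/4) = 5.
The best pure response is route D with expected payoff 5.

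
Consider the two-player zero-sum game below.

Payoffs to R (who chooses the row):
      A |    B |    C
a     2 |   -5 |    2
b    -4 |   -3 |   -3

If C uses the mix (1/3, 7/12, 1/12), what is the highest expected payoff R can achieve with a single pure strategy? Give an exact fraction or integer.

-25/12

a: (2)·(1/3) + (-5)·(7/12) + (2)·(1/12) = -25/12.
b: (-4)·(1/3) + (-3)·(7/12) + (-3)·(1/12) = -10/3.
The best pure response is a with expected payoff -25/12.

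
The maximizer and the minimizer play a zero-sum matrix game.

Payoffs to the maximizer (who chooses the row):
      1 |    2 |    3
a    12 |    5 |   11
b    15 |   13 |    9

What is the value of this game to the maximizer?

Column 1 is strictly dominated by 3 for the minimizer (it gives the maximizer more in every row).
The remaining 2×2 game on (a, b) × (2, 3) has no saddle point. Let the maximizer play a with probability p; indifference gives 5p + 13(1−p) = 11p + 9(1−p), so p = 2/5.
Similarly the minimizer's optimal q on 2 is 1/5, and the value is 5·(1/5) + (11)·(4/5) = 49/5.

49/5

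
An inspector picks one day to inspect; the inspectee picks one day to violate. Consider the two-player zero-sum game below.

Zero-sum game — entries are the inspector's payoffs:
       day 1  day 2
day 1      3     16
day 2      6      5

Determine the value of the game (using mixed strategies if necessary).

81/14

Row minima are 3 and 5, so the inspector's maximin is 5; column maxima are 6 and 16, so the inspectee's minimax is 6. These differ, so the equilibrium is in mixed strategies.
Let the inspector play day 1 with probability p. The inspectee is indifferent when 3p + 6(1−p) = 16p + 5(1−p), giving p = 1/14.
Let the inspectee play day 1 with probability q. The inspector is indifferent when 3q + 16(1−q) = 6q + 5(1−q), giving q = 11/14.
The value is 3·(11/14) + (16)·(3/14) = 81/14.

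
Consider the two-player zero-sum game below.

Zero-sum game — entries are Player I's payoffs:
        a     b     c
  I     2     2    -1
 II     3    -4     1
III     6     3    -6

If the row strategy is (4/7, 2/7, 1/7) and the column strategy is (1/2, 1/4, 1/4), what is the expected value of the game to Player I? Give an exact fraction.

Against (1/2, 1/4, 1/4), each row's expected payoff is I: 5/4; II: 3/4; III: 9/4.
Taking the (4/7, 2/7, 1/7)-weighted average: (4/7)·(5/4) + (2/7)·(3/4) + (1/7)·(9/4) = 5/4.

5/4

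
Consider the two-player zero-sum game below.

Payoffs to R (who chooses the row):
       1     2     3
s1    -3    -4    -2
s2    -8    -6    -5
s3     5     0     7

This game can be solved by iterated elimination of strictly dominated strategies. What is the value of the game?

0

Column 3 is strictly dominated by 1 for C (-3<-2, -8<-5, 5<7); eliminate 3.
Row s1 is strictly dominated by row s3 (5>-3, 0>-4); eliminate s1.
Row s2 is strictly dominated by row s3 (5>-8, 0>-6); eliminate s2.
Column 1 is strictly dominated by 2 for C (0<5); eliminate 1.
Only (s3, 2) remains, with payoff 0.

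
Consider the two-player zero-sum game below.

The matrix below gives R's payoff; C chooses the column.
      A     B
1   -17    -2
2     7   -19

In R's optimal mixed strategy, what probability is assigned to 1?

26/41

Row minima are -17 and -19, so R's maximin is -17; column maxima are 7 and -2, so C's minimax is -2. These differ, so the equilibrium is in mixed strategies.
Let R play 1 with probability p. C is indifferent when −17p + 7(1−p) = −2p − 19(1−p), giving p = 26/41.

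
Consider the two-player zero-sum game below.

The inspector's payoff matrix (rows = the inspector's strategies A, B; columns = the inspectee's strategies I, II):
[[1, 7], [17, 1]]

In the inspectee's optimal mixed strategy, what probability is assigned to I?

Row minima are 1 and 1, so the inspector's maximin is 1; column maxima are 17 and 7, so the inspectee's minimax is 7. These differ, so the equilibrium is in mixed strategies.
Let the inspectee play I with probability q. The inspector is indifferent when q + 7(1−q) = 17q + (1−q), giving q = 3/11.

3/11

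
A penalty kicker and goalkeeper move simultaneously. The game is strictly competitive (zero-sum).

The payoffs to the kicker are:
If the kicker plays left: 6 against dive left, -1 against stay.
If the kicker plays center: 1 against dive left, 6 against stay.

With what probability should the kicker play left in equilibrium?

Row minima are -1 and 1, so the kicker's maximin is 1; column maxima are 6 and 6, so the goalkeeper's minimax is 6. These differ, so the equilibrium is in mixed strategies.
Let the kicker play left with probability p. The goalkeeper is indifferent when 6p + (1−p) = −p + 6(1−p), giving p = 5/12.

5/12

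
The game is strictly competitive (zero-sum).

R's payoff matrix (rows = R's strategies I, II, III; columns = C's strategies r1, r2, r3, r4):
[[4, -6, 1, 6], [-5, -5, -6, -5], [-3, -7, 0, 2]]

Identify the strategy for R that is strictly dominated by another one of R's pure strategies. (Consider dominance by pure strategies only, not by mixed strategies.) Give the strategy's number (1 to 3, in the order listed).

Compare III with I: 4 > -3, -6 > -7, 1 > 0, 6 > 2.
So I strictly dominates III for R; III is strictly dominated.

3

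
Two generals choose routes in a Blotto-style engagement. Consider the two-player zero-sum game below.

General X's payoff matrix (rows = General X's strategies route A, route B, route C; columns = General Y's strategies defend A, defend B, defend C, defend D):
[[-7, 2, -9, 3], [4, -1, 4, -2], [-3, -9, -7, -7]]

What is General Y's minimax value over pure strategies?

2

The worst case (largest entry) in each column is defend A: 4, defend B: 2, defend C: 4, defend D: 3.
The best (smallest) of these is 2.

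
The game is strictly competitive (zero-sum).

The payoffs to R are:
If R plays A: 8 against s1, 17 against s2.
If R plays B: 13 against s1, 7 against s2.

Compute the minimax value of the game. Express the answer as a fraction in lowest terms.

Row minima are 8 and 7, so R's maximin is 8; column maxima are 13 and 17, so C's minimax is 13. These differ, so the equilibrium is in mixed strategies.
Let R play A with probability p. C is indifferent when 8p + 13(1−p) = 17p + 7(1−p), giving p = 2/5.
Let C play s1 with probability q. R is indifferent when 8q + 17(1−q) = 13q + 7(1−q), giving q = 2/3.
The value is 8·(2/3) + (17)·(1/3) = 11.

11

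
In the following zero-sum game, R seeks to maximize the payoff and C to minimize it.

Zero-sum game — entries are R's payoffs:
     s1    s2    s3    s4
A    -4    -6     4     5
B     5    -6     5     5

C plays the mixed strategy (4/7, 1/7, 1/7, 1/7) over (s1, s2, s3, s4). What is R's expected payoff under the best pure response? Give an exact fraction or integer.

24/7

A: (-4)·(4/7) + (-6)·(1/7) + (4)·(1/7) + (5)·(1/7) = -13/7.
B: (5)·(4/7) + (-6)·(1/7) + (5)·(1/7) + (5)·(1/7) = 24/7.
The best pure response is B with expected payoff 24/7.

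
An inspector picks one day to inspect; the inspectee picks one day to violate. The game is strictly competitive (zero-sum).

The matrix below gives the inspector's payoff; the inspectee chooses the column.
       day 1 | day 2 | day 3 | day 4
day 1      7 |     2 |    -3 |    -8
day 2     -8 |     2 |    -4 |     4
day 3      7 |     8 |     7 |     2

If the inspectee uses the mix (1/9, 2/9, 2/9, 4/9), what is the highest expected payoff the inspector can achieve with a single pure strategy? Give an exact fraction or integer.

day 1: (7)·(1/9) + (2)·(2/9) + (-3)·(2/9) + (-8)·(4/9) = -3.
day 2: (-8)·(1/9) + (2)·(2/9) + (-4)·(2/9) + (4)·(4/9) = 4/9.
day 3: (7)·(1/9) + (8)·(2/9) + (7)·(2/9) + (2)·(4/9) = 5.
The best pure response is day 3 with expected payoff 5.

5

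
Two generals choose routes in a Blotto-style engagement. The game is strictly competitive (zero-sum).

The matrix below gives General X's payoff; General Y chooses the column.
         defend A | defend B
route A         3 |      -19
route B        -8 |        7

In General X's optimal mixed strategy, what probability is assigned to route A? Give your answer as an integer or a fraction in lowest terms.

Row minima are -19 and -8, so General X's maximin is -8; column maxima are 3 and 7, so General Y's minimax is 3. These differ, so the equilibrium is in mixed strategies.
Let General X play route A with probability p. General Y is indifferent when 3p − 8(1−p) = −19p + 7(1−p), giving p = 15/37.

15/37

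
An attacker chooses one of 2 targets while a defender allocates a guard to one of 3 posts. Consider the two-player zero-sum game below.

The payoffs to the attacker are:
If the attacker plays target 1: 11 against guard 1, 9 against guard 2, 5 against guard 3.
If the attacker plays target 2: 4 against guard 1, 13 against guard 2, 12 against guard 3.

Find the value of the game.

Column guard 2 is strictly dominated by guard 3 for the defender (it gives the attacker more in every row).
The remaining 2×2 game on (target 1, target 2) × (guard 1, guard 3) has no saddle point. Let the attacker play target 1 with probability p; indifference gives 11p + 4(1−p) = 5p + 12(1−p), so p = 4/7.
Similarly the defender's optimal q on guard 1 is 1/2, and the value is 11·(1/2) + (5)·(1/2) = 8.

8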